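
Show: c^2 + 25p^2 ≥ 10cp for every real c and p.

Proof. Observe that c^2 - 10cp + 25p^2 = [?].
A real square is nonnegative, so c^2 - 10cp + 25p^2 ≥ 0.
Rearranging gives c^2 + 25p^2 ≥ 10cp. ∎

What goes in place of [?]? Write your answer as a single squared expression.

c^2 - 10cp + 25p^2 is a perfect-square trinomial: the outer terms are (c)^2 and (5p)^2, and the cross term is -2·c·5p.
So c^2 - 10cp + 25p^2 = (c - 5p)^2 ≥ 0.

(c - 5p)^2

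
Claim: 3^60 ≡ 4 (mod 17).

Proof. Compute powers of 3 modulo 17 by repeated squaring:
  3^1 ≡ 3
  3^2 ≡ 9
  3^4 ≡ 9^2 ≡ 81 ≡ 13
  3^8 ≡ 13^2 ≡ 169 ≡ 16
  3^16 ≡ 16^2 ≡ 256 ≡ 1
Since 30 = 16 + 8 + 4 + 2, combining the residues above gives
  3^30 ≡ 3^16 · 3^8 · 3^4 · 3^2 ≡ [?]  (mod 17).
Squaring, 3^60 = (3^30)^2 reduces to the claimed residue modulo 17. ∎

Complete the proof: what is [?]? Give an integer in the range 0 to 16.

3^16 · 3^8 · 3^4 · 3^2 ≡ 1 · 16 · 13 · 9 = 1872.
1872 mod 17 = 2, so 3^30 ≡ 2 (mod 17).

2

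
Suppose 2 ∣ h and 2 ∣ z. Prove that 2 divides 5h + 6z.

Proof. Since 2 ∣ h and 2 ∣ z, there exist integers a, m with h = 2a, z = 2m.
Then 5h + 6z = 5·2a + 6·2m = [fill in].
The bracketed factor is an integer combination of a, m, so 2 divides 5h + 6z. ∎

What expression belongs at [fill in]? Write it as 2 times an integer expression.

2(5a + 6m)

Pull the common 2 out of every term: 5·2a + 6·2m = 2(5a + 6m).
5a + 6m is an integer, which exhibits the divisibility.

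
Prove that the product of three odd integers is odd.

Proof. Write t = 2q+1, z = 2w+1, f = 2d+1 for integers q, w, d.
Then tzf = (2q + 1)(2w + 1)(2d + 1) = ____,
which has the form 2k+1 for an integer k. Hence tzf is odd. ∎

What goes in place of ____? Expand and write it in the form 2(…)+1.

2(4dqw + 2dq + 2dw + d + 2qw + q + w) + 1

Expanding: (2q + 1)(2w + 1)(2d + 1) = 8dqw + 4dq + 4dw + 2d + 4qw + 2q + 2w + 1.
Every term except the constant is even, so this is 2(4dqw + 2dq + 2dw + d + 2qw + q + w) + 1,
and 4dqw + 2dq + 2dw + d + 2qw + q + w ∈ ℤ gives the required form.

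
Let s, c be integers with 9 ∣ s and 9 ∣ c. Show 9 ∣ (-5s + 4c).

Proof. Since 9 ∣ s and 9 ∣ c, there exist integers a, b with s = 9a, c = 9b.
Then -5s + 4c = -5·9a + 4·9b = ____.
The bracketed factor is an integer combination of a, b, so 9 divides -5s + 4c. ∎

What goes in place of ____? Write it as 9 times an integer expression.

Each term has a factor of 9: -5·9a + 4·9b = 9·(-5a + 4b).
Since -5a + 4b is an integer, 9 ∣ (-5s + 4c).

9(-5a + 4b)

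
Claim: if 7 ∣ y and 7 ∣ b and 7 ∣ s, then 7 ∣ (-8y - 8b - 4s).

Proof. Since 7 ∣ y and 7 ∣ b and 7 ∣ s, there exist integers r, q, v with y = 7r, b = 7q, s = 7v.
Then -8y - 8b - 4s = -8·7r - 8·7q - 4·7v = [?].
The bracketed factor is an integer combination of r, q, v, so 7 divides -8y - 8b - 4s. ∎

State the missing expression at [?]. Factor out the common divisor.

7(-8q - 8r - 4v)

Pull the common 7 out of every term: -8·7r - 8·7q - 4·7v = 7(-8q - 8r - 4v).
-8q - 8r - 4v is an integer, which exhibits the divisibility.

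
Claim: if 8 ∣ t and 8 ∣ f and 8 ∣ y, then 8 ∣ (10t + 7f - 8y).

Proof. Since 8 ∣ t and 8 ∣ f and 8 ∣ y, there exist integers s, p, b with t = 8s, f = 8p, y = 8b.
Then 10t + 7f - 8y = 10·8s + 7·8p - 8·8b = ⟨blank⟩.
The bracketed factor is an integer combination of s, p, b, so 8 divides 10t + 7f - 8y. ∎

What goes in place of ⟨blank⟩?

8(-8b + 7p + 10s)

Each term has a factor of 8: 10·8s + 7·8p - 8·8b = 8·(-8b + 7p + 10s).
Since -8b + 7p + 10s is an integer, 8 ∣ (10t + 7f - 8y).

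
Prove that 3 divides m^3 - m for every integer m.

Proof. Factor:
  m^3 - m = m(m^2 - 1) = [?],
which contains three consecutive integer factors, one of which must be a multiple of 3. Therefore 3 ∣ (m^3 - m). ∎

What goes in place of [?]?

m(m^2 - 1) = m(m - 1)(m + 1) = (m - 1)m(m + 1).
These three factors are consecutive integers, so their product is divisible by 3.

(m - 1)m(m + 1)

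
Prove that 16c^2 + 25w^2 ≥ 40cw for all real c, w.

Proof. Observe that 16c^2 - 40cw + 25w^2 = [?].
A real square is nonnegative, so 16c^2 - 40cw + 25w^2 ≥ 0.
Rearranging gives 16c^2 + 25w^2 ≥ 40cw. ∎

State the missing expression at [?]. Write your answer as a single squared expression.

The leading and trailing coefficients are 4^2 and 5^2, and 40 = 2·4·5, so the trinomial is (4c - 5w)^2.
Hence 16c^2 - 40cw + 25w^2 ≥ 0.

(4c - 5w)^2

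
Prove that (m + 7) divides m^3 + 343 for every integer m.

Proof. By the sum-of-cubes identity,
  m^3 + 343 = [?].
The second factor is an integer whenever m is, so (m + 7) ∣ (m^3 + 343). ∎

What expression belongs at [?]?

(m + 7)(m^2 - 7m + 49)

a^3 + b^3 = (a + b)(a^2 - ab + b^2). With a = m, b = 7:
m^3 + 343 = (m + 7)(m^2 - 7m + 49).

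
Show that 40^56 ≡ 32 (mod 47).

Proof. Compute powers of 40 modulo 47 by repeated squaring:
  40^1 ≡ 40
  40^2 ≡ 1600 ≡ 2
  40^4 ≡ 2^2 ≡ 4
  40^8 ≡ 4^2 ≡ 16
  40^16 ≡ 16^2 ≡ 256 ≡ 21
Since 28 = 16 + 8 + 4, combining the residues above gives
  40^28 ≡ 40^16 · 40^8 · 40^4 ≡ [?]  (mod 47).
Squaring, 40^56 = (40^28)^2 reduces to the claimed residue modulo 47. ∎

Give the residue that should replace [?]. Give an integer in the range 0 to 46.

40^16 · 40^8 · 40^4 ≡ 21 · 16 · 4 = 1344.
1344 mod 47 = 28, so 40^28 ≡ 28 (mod 47).

28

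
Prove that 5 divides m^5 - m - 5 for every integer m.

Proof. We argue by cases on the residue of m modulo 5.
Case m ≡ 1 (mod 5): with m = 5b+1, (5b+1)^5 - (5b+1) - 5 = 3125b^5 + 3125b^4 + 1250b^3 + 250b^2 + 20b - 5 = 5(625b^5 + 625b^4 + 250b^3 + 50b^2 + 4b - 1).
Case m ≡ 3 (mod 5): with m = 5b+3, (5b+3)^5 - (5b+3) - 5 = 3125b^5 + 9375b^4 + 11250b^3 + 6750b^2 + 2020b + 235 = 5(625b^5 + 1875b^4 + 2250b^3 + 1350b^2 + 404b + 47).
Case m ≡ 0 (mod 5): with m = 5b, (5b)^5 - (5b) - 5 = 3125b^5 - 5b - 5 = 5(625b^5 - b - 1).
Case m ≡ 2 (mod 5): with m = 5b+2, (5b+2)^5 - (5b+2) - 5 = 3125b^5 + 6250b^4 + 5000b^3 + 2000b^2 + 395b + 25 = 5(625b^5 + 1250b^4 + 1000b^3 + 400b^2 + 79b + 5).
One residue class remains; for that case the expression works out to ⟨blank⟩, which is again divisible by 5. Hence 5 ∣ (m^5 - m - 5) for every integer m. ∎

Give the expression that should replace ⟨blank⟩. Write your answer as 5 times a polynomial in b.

5(625b^5 + 2500b^4 + 4000b^3 + 3200b^2 + 1279b + 203)

The residues treated are {1, 3, 0, 2}, so the missing case is m ≡ 4 (mod 5); write m = 5b+4.
Then (5b+4)^5 - (5b+4) - 5 = 3125b^5 + 12500b^4 + 20000b^3 + 16000b^2 + 6395b + 1015 = 5(625b^5 + 2500b^4 + 4000b^3 + 3200b^2 + 1279b + 203).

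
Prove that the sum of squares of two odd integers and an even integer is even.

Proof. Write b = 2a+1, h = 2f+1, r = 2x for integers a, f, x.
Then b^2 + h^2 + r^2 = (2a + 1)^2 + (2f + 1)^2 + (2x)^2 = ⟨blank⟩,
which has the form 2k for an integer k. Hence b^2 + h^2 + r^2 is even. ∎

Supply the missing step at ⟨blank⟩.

2(2a^2 + 2a + 2f^2 + 2f + 2x^2 + 1)

Expanding: (2a + 1)^2 + (2f + 1)^2 + (2x)^2 = 4a^2 + 4a + 4f^2 + 4f + 4x^2 + 2.
Every term is even; pulling out the factor of 2 gives 2(2a^2 + 2a + 2f^2 + 2f + 2x^2 + 1).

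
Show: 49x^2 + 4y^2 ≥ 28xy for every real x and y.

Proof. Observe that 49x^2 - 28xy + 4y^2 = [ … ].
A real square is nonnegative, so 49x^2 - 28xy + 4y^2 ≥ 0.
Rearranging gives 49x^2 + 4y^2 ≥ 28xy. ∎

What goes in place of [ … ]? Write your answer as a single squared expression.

49x^2 - 28xy + 4y^2 is a perfect-square trinomial: the outer terms are (7x)^2 and (2y)^2, and the cross term is -2·7x·2y.
So 49x^2 - 28xy + 4y^2 = (7x - 2y)^2 ≥ 0.

(7x - 2y)^2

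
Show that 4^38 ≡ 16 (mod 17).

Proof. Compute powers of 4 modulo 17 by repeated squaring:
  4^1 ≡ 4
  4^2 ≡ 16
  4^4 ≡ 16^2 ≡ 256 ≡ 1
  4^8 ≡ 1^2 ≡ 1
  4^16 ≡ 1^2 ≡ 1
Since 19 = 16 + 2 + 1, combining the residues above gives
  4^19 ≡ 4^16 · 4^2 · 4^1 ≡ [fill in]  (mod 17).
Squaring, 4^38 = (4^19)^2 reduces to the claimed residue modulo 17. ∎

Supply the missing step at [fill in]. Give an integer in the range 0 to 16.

13

4^16 · 4^2 · 4^1 ≡ 1 · 16 · 4 = 64.
64 mod 17 = 13, so 4^19 ≡ 13 (mod 17).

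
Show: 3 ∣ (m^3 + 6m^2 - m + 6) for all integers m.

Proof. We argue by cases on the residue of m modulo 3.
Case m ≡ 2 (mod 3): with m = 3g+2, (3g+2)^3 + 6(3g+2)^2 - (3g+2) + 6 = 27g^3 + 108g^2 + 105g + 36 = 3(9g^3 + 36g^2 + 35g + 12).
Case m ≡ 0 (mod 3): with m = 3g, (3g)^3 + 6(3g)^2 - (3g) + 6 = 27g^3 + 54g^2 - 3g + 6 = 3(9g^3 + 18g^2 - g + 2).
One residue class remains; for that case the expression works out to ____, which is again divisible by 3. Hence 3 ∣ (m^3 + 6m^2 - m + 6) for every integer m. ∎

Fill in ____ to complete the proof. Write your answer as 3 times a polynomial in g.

3(9g^3 + 27g^2 + 14g + 4)

Only m ≡ 1 (mod 3) is unaccounted for. Put m = 3g+1:
(3g+1)^3 + 6(3g+1)^2 - (3g+1) + 6 expands to 27g^3 + 81g^2 + 42g + 12,
and factoring out 3 leaves 3(9g^3 + 27g^2 + 14g + 4).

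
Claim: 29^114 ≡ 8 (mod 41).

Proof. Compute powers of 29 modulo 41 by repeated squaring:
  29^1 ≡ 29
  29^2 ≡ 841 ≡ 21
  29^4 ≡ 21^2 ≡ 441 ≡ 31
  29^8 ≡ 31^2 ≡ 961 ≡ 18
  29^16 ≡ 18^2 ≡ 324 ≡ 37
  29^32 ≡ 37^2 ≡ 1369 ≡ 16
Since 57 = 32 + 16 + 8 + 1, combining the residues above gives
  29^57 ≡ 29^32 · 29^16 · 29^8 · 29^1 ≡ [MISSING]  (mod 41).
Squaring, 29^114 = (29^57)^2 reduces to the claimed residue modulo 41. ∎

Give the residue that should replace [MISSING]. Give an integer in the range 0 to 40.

7

Multiply the listed residues: 16 · 37 · 18 · 29 = 592 → 10656 → 309024.
Reducing modulo 41: 309024 = 7537·41 + 7, so 29^57 ≡ 7.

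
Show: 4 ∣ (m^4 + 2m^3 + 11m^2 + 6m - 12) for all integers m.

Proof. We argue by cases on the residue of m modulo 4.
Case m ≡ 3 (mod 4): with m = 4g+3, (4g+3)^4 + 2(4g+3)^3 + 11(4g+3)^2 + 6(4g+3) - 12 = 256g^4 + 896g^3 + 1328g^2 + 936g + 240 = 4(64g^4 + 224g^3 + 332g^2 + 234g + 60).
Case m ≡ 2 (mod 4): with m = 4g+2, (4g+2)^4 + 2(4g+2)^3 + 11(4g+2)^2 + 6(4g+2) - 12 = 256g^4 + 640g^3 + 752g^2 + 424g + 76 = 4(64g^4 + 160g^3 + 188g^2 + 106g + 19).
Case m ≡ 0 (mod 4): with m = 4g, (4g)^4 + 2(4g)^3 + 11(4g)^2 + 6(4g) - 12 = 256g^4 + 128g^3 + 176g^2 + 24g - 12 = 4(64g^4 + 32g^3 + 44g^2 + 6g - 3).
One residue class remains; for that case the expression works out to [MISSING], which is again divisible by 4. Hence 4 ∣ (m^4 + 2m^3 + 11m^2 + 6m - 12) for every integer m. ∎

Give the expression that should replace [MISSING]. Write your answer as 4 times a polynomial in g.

4(64g^4 + 96g^3 + 92g^2 + 38g + 2)

The residues treated are {3, 2, 0}, so the missing case is m ≡ 1 (mod 4); write m = 4g+1.
Then (4g+1)^4 + 2(4g+1)^3 + 11(4g+1)^2 + 6(4g+1) - 12 = 256g^4 + 384g^3 + 368g^2 + 152g + 8 = 4(64g^4 + 96g^3 + 92g^2 + 38g + 2).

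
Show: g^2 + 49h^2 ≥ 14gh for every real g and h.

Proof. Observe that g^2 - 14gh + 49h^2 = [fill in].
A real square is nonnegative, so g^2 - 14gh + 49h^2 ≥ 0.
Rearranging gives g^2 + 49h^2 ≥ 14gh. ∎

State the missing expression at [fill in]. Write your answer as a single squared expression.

g^2 - 14gh + 49h^2 is a perfect-square trinomial: the outer terms are (g)^2 and (7h)^2, and the cross term is -2·g·7h.
So g^2 - 14gh + 49h^2 = (g - 7h)^2 ≥ 0.

(g - 7h)^2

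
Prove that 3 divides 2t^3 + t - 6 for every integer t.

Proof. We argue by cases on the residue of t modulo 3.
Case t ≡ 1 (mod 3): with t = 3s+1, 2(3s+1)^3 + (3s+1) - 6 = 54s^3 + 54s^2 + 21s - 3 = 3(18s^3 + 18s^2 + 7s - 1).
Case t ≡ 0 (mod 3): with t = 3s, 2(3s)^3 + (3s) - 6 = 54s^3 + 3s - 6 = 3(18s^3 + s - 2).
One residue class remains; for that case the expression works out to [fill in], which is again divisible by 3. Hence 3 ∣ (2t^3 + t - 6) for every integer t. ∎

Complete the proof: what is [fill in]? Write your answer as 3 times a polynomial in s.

3(18s^3 + 36s^2 + 25s + 4)

Only t ≡ 2 (mod 3) is unaccounted for. Put t = 3s+2:
2(3s+2)^3 + (3s+2) - 6 expands to 54s^3 + 108s^2 + 75s + 12,
and factoring out 3 leaves 3(18s^3 + 36s^2 + 25s + 4).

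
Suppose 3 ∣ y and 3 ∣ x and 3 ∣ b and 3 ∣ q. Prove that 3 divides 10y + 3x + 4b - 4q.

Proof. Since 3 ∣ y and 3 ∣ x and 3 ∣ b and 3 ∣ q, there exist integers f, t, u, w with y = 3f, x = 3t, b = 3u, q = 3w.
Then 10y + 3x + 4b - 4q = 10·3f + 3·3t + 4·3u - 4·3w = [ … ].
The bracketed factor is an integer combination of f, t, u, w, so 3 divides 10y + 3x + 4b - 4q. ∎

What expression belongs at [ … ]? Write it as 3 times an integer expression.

Pull the common 3 out of every term: 10·3f + 3·3t + 4·3u - 4·3w = 3(10f + 3t + 4u - 4w).
10f + 3t + 4u - 4w is an integer, which exhibits the divisibility.

3(10f + 3t + 4u - 4w)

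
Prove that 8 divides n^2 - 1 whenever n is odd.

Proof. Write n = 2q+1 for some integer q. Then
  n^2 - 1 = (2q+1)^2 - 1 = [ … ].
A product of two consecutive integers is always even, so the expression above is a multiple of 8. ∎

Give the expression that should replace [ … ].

4q(q + 1)

(2q+1)^2 - 1 = 4q^2 + 4q + 1 - 1 = 4q^2 + 4q = 4q(q+1).
Since q and q+1 are consecutive, q(q+1) is even, and 4·(even) is a multiple of 8.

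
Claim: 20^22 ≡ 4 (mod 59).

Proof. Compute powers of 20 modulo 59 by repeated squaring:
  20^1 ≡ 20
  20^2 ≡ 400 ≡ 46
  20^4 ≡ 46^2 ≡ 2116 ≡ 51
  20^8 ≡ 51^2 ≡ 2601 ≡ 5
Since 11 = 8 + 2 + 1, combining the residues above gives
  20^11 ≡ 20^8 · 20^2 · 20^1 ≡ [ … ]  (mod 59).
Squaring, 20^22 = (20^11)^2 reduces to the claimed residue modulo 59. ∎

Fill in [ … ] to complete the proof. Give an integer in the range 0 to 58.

57

20^8 · 20^2 · 20^1 ≡ 5 · 46 · 20 = 4600.
4600 mod 59 = 57, so 20^11 ≡ 57 (mod 59).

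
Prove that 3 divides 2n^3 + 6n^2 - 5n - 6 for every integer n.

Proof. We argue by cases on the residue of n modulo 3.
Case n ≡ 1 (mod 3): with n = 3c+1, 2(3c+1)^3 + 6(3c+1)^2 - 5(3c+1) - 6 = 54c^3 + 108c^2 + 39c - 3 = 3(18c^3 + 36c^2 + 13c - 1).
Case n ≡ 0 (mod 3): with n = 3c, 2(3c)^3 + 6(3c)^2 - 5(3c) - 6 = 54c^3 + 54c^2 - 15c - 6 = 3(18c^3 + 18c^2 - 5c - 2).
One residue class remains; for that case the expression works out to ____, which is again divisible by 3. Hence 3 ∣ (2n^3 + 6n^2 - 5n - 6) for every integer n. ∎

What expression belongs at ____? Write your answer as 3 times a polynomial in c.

3(18c^3 + 54c^2 + 43c + 8)

Only n ≡ 2 (mod 3) is unaccounted for. Put n = 3c+2:
2(3c+2)^3 + 6(3c+2)^2 - 5(3c+2) - 6 expands to 54c^3 + 162c^2 + 129c + 24,
and factoring out 3 leaves 3(18c^3 + 54c^2 + 43c + 8).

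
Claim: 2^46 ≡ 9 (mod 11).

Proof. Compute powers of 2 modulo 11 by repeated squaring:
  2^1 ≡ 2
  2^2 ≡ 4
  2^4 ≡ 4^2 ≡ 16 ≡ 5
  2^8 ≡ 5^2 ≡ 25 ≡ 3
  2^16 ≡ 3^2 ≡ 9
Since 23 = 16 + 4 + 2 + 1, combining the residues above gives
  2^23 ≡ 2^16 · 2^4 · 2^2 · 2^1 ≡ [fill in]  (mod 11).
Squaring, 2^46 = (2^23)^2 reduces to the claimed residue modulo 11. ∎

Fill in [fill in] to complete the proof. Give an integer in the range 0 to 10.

8

2^16 · 2^4 · 2^2 · 2^1 ≡ 9 · 5 · 4 · 2 = 360.
360 mod 11 = 8, so 2^23 ≡ 8 (mod 11).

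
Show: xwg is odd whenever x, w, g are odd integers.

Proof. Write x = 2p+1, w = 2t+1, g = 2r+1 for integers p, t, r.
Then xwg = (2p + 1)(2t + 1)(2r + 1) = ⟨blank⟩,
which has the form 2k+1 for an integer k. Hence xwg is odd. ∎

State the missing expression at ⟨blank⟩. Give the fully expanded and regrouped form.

2(4prt + 2pr + 2pt + p + 2rt + r + t) + 1

Expanding: (2p + 1)(2t + 1)(2r + 1) = 8prt + 4pr + 4pt + 2p + 4rt + 2r + 2t + 1.
Every term except the constant is even, so this is 2(4prt + 2pr + 2pt + p + 2rt + r + t) + 1,
and 4prt + 2pr + 2pt + p + 2rt + r + t ∈ ℤ gives the required form.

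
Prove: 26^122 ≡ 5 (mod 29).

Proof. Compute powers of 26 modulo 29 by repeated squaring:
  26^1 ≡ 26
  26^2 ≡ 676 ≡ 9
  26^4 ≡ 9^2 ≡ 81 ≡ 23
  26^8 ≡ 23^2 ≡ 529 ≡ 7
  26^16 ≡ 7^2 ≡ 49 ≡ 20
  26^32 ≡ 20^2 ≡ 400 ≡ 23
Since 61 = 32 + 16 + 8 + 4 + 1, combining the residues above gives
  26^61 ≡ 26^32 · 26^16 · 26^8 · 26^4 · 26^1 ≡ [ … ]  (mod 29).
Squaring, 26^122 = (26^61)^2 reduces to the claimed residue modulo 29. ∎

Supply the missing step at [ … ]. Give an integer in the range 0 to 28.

18

Multiply the listed residues: 23 · 20 · 7 · 23 · 26 = 460 → 3220 → 74060 → 1925560.
Reducing modulo 29: 1925560 = 66398·29 + 18, so 26^61 ≡ 18.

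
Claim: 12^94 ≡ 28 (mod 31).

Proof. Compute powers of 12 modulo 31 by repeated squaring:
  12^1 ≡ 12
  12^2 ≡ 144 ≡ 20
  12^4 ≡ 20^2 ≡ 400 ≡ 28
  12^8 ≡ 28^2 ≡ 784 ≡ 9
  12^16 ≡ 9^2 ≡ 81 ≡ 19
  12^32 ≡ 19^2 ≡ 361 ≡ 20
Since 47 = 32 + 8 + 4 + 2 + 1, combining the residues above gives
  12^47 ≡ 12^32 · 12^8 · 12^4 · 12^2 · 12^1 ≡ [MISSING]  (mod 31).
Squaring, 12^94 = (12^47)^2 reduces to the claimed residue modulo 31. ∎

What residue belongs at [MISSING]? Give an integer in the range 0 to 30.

12^32 · 12^8 · 12^4 · 12^2 · 12^1 ≡ 20 · 9 · 28 · 20 · 12 = 1209600.
1209600 mod 31 = 11, so 12^47 ≡ 11 (mod 31).

11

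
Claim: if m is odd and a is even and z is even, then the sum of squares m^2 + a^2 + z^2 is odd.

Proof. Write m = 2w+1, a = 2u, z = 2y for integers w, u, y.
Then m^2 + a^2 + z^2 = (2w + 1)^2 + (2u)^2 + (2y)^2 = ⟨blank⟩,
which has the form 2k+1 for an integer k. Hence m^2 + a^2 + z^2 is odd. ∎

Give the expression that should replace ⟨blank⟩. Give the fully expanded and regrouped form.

2(2u^2 + 2w^2 + 2w + 2y^2) + 1

Expanding: (2w + 1)^2 + (2u)^2 + (2y)^2 = 4u^2 + 4w^2 + 4w + 4y^2 + 1.
Every term except the constant is even, so this is 2(2u^2 + 2w^2 + 2w + 2y^2) + 1,
and 2u^2 + 2w^2 + 2w + 2y^2 ∈ ℤ gives the required form.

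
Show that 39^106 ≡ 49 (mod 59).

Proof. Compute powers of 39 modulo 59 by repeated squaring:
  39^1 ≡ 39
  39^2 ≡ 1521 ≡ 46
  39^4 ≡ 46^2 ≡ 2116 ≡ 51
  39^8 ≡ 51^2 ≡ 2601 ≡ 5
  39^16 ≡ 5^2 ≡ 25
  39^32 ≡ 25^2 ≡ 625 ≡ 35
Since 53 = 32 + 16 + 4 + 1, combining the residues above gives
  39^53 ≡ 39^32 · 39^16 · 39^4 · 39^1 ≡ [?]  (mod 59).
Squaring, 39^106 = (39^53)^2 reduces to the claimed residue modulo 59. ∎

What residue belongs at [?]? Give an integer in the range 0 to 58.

52

Multiply the listed residues: 35 · 25 · 51 · 39 = 875 → 44625 → 1740375.
Reducing modulo 59: 1740375 = 29497·59 + 52, so 39^53 ≡ 52.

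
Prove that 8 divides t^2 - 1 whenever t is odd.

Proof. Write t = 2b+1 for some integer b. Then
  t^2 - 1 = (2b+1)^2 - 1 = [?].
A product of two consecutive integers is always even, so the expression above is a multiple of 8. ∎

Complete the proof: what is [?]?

4b(b + 1)

(2b+1)^2 - 1 = 4b^2 + 4b + 1 - 1 = 4b^2 + 4b = 4b(b+1).
Since b and b+1 are consecutive, b(b+1) is even, and 4·(even) is a multiple of 8.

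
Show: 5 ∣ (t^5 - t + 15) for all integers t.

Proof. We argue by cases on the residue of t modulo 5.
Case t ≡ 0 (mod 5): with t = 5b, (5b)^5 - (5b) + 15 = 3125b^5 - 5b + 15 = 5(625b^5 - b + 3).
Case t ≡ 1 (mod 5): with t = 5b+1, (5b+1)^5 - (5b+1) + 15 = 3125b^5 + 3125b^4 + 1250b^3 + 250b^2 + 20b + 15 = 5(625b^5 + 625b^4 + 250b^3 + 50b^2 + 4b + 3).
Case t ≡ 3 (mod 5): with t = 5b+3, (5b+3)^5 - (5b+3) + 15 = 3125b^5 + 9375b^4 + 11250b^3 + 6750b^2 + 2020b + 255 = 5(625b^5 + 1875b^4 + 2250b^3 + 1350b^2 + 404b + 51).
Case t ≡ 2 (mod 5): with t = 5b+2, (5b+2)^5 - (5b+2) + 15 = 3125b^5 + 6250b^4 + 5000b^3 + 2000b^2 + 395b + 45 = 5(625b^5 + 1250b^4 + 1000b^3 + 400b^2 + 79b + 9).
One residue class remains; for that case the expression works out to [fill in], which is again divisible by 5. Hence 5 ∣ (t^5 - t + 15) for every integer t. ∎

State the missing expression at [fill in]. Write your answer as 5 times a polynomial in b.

5(625b^5 + 2500b^4 + 4000b^3 + 3200b^2 + 1279b + 207)

Only t ≡ 4 (mod 5) is unaccounted for. Put t = 5b+4:
(5b+4)^5 - (5b+4) + 15 expands to 3125b^5 + 12500b^4 + 20000b^3 + 16000b^2 + 6395b + 1035,
and factoring out 5 leaves 5(625b^5 + 2500b^4 + 4000b^3 + 3200b^2 + 1279b + 207).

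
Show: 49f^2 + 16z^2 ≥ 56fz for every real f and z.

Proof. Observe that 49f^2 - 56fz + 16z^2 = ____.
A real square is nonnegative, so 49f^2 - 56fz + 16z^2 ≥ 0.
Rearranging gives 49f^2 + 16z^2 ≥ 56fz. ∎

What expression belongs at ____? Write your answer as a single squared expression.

(7f - 4z)^2

49f^2 - 56fz + 16z^2 is a perfect-square trinomial: the outer terms are (7f)^2 and (4z)^2, and the cross term is -2·7f·4z.
So 49f^2 - 56fz + 16z^2 = (7f - 4z)^2 ≥ 0.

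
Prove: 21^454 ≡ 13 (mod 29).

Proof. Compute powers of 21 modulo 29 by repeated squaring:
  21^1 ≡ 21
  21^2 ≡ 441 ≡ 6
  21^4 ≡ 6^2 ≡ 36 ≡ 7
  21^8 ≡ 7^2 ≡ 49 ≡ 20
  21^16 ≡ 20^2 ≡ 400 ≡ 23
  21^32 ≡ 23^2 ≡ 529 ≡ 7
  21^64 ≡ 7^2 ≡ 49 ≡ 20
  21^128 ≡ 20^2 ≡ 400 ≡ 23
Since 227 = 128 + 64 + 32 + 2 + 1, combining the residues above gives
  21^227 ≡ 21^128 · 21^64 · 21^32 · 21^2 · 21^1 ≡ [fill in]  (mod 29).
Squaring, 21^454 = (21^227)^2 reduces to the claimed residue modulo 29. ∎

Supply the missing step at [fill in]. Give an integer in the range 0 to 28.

Multiply the listed residues: 23 · 20 · 7 · 6 · 21 = 460 → 3220 → 19320 → 405720.
Reducing modulo 29: 405720 = 13990·29 + 10, so 21^227 ≡ 10.

10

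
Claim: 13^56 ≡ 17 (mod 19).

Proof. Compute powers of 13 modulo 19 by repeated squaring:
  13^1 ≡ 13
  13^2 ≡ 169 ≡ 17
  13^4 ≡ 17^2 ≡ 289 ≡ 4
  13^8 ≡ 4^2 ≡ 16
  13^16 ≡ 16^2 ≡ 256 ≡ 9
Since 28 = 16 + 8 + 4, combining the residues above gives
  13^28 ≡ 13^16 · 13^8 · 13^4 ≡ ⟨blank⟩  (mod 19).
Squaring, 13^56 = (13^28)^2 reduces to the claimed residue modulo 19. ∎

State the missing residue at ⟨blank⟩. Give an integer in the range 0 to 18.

6

Multiply the listed residues: 9 · 16 · 4 = 144 → 576.
Reducing modulo 19: 576 = 30·19 + 6, so 13^28 ≡ 6.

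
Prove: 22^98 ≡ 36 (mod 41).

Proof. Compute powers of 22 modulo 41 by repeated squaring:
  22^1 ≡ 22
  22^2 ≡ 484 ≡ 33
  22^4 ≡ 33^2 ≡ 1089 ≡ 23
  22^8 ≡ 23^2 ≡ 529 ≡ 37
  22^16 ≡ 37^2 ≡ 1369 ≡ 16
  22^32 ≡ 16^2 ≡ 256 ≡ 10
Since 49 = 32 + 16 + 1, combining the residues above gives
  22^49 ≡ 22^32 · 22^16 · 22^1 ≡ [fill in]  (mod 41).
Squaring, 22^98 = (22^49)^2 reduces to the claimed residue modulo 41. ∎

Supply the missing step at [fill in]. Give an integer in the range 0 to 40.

22^32 · 22^16 · 22^1 ≡ 10 · 16 · 22 = 3520.
3520 mod 41 = 35, so 22^49 ≡ 35 (mod 41).

35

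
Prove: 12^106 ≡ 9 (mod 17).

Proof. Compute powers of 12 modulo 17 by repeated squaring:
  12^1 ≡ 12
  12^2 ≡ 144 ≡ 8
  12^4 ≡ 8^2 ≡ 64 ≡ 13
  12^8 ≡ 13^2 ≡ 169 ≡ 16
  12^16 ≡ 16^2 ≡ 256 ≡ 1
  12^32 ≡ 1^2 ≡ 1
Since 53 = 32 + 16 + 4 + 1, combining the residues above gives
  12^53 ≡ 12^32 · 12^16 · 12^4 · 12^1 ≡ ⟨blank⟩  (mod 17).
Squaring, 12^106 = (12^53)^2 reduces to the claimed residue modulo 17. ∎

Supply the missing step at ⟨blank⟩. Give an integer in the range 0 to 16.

Multiply the listed residues: 1 · 1 · 13 · 12 = 1 → 13 → 156.
Reducing modulo 17: 156 = 9·17 + 3, so 12^53 ≡ 3.

3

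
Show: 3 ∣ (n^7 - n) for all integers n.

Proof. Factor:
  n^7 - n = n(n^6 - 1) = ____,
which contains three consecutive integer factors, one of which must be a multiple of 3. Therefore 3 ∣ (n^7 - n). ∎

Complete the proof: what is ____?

n^6 - 1 = (n^2 - 1)(n^4 + n^2 + 1), and n^2 - 1 = (n-1)(n+1).
So n(n^6 - 1) = (n - 1)n(n + 1)(n^4 + n^2 + 1).

(n - 1)n(n + 1)(n^4 + n^2 + 1)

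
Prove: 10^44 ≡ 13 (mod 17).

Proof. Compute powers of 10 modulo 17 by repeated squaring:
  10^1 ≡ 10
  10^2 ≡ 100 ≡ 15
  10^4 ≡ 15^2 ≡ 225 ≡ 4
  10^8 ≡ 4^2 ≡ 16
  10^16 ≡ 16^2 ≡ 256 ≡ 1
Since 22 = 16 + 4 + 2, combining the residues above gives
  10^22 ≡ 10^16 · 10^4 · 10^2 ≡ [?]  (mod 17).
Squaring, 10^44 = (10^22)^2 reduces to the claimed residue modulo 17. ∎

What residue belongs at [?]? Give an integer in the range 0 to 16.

10^16 · 10^4 · 10^2 ≡ 1 · 4 · 15 = 60.
60 mod 17 = 9, so 10^22 ≡ 9 (mod 17).

9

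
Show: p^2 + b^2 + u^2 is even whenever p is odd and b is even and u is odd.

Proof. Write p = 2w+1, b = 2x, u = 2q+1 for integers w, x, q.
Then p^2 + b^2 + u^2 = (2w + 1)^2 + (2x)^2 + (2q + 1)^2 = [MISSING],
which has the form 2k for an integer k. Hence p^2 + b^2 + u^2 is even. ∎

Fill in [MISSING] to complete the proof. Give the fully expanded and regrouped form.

2(2q^2 + 2q + 2w^2 + 2w + 2x^2 + 1)

(2w + 1)^2 + (2x)^2 + (2q + 1)^2 = 4q^2 + 4q + 4w^2 + 4w + 4x^2 + 2
= 2(2q^2 + 2q + 2w^2 + 2w + 2x^2 + 1).
Since 2q^2 + 2q + 2w^2 + 2w + 2x^2 + 1 is an integer, the sum of squares is of the form 2k for an integer k.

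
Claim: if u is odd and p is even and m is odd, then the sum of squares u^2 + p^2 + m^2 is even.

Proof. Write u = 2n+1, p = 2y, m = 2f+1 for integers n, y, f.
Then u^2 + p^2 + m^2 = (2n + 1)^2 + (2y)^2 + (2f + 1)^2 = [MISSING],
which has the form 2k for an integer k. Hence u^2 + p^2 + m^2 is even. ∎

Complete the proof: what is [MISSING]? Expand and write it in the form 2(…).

Expanding: (2n + 1)^2 + (2y)^2 + (2f + 1)^2 = 4f^2 + 4f + 4n^2 + 4n + 4y^2 + 2.
Every term is even; pulling out the factor of 2 gives 2(2f^2 + 2f + 2n^2 + 2n + 2y^2 + 1).

2(2f^2 + 2f + 2n^2 + 2n + 2y^2 + 1)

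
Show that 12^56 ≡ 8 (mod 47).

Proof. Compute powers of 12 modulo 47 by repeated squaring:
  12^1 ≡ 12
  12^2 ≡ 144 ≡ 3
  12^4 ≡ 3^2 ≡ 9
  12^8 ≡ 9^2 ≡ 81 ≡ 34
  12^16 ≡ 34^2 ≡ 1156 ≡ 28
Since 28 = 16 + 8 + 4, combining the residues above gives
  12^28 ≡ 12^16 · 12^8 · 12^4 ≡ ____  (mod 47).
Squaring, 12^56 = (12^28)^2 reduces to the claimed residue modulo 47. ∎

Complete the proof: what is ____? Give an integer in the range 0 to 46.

14

12^16 · 12^8 · 12^4 ≡ 28 · 34 · 9 = 8568.
8568 mod 47 = 14, so 12^28 ≡ 14 (mod 47).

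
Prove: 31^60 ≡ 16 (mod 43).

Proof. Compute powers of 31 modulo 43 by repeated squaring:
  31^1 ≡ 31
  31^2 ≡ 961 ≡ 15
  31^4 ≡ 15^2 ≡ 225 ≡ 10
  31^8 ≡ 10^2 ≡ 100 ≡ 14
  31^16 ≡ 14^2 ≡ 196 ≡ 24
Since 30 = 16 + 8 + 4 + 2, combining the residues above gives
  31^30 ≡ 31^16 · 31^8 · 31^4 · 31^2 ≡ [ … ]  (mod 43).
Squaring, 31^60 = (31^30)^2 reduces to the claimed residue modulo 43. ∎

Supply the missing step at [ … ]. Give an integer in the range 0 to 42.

4

31^16 · 31^8 · 31^4 · 31^2 ≡ 24 · 14 · 10 · 15 = 50400.
50400 mod 43 = 4, so 31^30 ≡ 4 (mod 43).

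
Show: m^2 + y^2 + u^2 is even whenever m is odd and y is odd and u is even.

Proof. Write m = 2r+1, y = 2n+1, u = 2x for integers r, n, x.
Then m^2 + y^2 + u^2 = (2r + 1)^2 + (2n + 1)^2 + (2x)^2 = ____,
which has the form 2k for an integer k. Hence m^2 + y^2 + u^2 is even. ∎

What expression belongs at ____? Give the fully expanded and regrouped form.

2(2n^2 + 2n + 2r^2 + 2r + 2x^2 + 1)

(2r + 1)^2 + (2n + 1)^2 + (2x)^2 = 4n^2 + 4n + 4r^2 + 4r + 4x^2 + 2
= 2(2n^2 + 2n + 2r^2 + 2r + 2x^2 + 1).
Since 2n^2 + 2n + 2r^2 + 2r + 2x^2 + 1 is an integer, the sum of squares is of the form 2k for an integer k.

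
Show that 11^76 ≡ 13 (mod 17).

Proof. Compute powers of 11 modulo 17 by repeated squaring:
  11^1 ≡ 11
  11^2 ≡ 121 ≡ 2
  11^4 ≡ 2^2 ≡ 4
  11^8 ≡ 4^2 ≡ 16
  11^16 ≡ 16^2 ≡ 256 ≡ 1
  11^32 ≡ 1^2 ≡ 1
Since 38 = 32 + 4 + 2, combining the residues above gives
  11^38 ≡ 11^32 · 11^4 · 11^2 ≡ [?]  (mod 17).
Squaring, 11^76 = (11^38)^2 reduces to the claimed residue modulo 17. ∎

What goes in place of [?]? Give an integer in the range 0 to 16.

8

11^32 · 11^4 · 11^2 ≡ 1 · 4 · 2 = 8.
8 mod 17 = 8, so 11^38 ≡ 8 (mod 17).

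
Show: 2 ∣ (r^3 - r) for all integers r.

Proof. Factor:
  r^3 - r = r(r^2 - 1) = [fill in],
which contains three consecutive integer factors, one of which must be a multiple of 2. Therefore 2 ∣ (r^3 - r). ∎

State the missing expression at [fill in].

r(r^2 - 1) = r(r - 1)(r + 1) = (r - 1)r(r + 1).
These three factors are consecutive integers, so their product is divisible by 2.

(r - 1)r(r + 1)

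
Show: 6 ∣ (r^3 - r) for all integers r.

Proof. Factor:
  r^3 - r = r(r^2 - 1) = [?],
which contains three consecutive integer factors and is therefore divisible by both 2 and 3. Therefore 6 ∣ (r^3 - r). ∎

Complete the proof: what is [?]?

r(r^2 - 1) = r(r - 1)(r + 1) = (r - 1)r(r + 1).
These three factors are consecutive integers, so their product is divisible by 6.

(r - 1)r(r + 1)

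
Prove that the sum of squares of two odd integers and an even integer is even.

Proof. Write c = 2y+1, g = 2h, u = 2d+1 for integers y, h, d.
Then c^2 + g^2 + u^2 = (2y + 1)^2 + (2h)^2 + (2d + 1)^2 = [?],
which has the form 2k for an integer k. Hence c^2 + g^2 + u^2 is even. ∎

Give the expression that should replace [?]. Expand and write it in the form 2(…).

2(2d^2 + 2d + 2h^2 + 2y^2 + 2y + 1)

Expanding: (2y + 1)^2 + (2h)^2 + (2d + 1)^2 = 4d^2 + 4d + 4h^2 + 4y^2 + 4y + 2.
Every term is even; pulling out the factor of 2 gives 2(2d^2 + 2d + 2h^2 + 2y^2 + 2y + 1).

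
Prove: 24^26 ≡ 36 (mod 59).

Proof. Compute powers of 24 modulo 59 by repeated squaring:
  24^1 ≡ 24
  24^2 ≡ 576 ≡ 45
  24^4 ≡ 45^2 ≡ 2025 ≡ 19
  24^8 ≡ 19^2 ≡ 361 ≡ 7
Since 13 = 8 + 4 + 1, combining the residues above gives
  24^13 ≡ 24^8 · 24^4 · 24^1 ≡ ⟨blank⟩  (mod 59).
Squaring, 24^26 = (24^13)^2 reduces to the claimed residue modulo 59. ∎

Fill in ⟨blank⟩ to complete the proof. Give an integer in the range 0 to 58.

6

Multiply the listed residues: 7 · 19 · 24 = 133 → 3192.
Reducing modulo 59: 3192 = 54·59 + 6, so 24^13 ≡ 6.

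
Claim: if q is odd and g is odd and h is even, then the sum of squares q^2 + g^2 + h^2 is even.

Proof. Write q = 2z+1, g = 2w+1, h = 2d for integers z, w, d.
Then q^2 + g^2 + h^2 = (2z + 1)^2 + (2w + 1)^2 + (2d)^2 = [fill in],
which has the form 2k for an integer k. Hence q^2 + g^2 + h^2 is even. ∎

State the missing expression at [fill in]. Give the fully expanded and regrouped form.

(2z + 1)^2 + (2w + 1)^2 + (2d)^2 = 4d^2 + 4w^2 + 4w + 4z^2 + 4z + 2
= 2(2d^2 + 2w^2 + 2w + 2z^2 + 2z + 1).
Since 2d^2 + 2w^2 + 2w + 2z^2 + 2z + 1 is an integer, the sum of squares is of the form 2k for an integer k.

2(2d^2 + 2w^2 + 2w + 2z^2 + 2z + 1)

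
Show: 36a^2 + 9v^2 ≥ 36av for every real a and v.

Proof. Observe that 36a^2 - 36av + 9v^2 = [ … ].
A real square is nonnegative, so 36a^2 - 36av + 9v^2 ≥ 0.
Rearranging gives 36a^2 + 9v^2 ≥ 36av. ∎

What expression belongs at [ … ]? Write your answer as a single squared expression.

(6a - 3v)^2

The leading and trailing coefficients are 6^2 and 3^2, and 36 = 2·6·3, so the trinomial is (6a - 3v)^2.
Hence 36a^2 - 36av + 9v^2 ≥ 0.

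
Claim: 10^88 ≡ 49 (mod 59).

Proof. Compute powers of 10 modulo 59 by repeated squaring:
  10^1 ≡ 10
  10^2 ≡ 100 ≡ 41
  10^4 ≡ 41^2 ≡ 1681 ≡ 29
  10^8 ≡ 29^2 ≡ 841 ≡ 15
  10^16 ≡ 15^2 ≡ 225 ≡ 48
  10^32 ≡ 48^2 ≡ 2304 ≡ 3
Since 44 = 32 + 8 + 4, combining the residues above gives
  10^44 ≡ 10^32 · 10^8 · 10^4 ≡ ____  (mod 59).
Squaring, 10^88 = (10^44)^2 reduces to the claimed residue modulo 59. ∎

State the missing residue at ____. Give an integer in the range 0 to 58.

7

10^32 · 10^8 · 10^4 ≡ 3 · 15 · 29 = 1305.
1305 mod 59 = 7, so 10^44 ≡ 7 (mod 59).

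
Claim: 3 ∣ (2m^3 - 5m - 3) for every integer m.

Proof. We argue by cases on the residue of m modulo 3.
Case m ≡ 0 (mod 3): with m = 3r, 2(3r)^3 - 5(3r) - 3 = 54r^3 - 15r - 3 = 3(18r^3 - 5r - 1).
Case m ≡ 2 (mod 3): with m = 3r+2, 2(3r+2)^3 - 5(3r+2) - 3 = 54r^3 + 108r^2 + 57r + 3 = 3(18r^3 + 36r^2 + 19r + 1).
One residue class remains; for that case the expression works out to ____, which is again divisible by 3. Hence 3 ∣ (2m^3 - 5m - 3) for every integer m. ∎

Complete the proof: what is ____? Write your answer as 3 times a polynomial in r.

The residues treated are {0, 2}, so the missing case is m ≡ 1 (mod 3); write m = 3r+1.
Then 2(3r+1)^3 - 5(3r+1) - 3 = 54r^3 + 54r^2 + 3r - 6 = 3(18r^3 + 18r^2 + r - 2).

3(18r^3 + 18r^2 + r - 2)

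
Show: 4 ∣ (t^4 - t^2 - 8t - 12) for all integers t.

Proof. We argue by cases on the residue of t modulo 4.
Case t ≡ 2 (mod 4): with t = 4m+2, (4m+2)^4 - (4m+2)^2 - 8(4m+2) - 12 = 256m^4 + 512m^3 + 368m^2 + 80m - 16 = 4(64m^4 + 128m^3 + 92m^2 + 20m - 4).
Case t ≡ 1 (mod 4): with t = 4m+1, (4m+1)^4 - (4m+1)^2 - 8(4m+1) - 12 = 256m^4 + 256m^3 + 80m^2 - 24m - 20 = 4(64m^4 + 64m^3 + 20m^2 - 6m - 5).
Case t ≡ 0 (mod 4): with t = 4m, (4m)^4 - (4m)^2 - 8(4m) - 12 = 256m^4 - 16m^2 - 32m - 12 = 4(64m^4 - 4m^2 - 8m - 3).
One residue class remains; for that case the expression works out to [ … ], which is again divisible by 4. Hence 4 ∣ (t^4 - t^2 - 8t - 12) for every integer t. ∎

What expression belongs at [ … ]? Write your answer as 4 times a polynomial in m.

4(64m^4 + 192m^3 + 212m^2 + 94m + 9)

The residues treated are {2, 1, 0}, so the missing case is t ≡ 3 (mod 4); write t = 4m+3.
Then (4m+3)^4 - (4m+3)^2 - 8(4m+3) - 12 = 256m^4 + 768m^3 + 848m^2 + 376m + 36 = 4(64m^4 + 192m^3 + 212m^2 + 94m + 9).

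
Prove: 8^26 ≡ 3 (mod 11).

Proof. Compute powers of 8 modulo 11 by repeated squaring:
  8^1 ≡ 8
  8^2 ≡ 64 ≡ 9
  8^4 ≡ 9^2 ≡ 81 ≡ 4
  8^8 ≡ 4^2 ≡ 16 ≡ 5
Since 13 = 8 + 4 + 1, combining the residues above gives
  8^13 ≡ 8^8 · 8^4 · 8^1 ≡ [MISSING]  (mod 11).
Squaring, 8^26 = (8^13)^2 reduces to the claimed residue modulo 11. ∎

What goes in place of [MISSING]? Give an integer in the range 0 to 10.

Multiply the listed residues: 5 · 4 · 8 = 20 → 160.
Reducing modulo 11: 160 = 14·11 + 6, so 8^13 ≡ 6.

6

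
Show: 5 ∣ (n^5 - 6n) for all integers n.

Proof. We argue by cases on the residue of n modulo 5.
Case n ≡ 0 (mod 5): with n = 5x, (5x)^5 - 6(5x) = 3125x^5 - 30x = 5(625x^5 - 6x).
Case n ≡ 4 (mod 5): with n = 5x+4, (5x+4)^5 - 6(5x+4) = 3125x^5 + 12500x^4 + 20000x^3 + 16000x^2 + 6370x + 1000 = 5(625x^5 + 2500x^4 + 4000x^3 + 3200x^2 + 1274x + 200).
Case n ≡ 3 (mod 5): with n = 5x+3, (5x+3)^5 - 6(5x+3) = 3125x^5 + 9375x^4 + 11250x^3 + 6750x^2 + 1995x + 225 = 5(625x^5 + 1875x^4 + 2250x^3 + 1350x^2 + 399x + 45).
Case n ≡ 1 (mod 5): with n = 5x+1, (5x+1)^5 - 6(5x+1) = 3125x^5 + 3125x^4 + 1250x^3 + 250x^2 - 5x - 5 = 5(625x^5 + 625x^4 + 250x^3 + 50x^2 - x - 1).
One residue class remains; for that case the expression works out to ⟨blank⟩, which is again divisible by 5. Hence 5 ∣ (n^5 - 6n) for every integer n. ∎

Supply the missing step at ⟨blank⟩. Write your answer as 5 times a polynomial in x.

5(625x^5 + 1250x^4 + 1000x^3 + 400x^2 + 74x + 4)

Only n ≡ 2 (mod 5) is unaccounted for. Put n = 5x+2:
(5x+2)^5 - 6(5x+2) expands to 3125x^5 + 6250x^4 + 5000x^3 + 2000x^2 + 370x + 20,
and factoring out 5 leaves 5(625x^5 + 1250x^4 + 1000x^3 + 400x^2 + 74x + 4).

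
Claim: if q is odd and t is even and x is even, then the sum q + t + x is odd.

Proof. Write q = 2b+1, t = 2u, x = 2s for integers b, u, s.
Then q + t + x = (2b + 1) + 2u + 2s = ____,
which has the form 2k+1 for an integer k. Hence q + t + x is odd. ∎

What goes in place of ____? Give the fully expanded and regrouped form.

(2b + 1) + 2u + 2s = 2b + 2s + 2u + 1
= 2(b + s + u) + 1.
Since b + s + u is an integer, the sum is of the form 2k+1 for an integer k.

2(b + s + u) + 1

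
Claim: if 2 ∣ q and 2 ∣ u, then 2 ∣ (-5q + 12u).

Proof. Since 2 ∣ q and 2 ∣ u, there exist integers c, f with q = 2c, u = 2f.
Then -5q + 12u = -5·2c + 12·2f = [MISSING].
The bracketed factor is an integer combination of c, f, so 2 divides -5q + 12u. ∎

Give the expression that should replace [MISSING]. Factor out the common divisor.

Pull the common 2 out of every term: -5·2c + 12·2f = 2(-5c + 12f).
-5c + 12f is an integer, which exhibits the divisibility.

2(-5c + 12f)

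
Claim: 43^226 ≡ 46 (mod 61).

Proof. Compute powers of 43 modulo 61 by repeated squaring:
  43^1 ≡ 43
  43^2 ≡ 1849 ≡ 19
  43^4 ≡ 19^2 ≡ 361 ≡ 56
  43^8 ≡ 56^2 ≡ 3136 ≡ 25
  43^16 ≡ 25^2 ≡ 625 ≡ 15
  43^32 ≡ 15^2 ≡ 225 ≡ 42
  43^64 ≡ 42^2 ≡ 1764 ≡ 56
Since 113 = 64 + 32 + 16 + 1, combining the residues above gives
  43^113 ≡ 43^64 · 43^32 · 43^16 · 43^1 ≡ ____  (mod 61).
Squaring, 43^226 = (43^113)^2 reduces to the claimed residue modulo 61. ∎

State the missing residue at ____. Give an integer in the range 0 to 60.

31

Multiply the listed residues: 56 · 42 · 15 · 43 = 2352 → 35280 → 1517040.
Reducing modulo 61: 1517040 = 24869·61 + 31, so 43^113 ≡ 31.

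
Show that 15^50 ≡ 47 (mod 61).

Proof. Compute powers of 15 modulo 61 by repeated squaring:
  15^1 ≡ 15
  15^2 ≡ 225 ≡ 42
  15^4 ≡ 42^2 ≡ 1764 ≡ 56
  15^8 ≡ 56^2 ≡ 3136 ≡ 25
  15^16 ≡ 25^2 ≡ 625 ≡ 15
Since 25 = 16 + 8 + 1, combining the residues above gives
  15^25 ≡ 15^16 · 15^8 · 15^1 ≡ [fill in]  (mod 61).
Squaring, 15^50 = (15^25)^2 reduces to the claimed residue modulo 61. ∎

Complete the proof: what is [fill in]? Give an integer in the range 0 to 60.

13

Multiply the listed residues: 15 · 25 · 15 = 375 → 5625.
Reducing modulo 61: 5625 = 92·61 + 13, so 15^25 ≡ 13.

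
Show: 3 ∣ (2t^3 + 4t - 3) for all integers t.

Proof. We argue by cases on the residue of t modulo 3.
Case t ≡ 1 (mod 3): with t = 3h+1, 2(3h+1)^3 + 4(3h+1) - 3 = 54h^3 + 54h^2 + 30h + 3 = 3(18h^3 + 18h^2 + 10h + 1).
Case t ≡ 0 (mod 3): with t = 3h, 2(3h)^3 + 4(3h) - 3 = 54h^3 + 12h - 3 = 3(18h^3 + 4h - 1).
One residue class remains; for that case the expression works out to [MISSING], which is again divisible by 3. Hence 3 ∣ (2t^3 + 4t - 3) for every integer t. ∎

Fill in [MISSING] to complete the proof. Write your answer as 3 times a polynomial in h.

Only t ≡ 2 (mod 3) is unaccounted for. Put t = 3h+2:
2(3h+2)^3 + 4(3h+2) - 3 expands to 54h^3 + 108h^2 + 84h + 21,
and factoring out 3 leaves 3(18h^3 + 36h^2 + 28h + 7).

3(18h^3 + 36h^2 + 28h + 7)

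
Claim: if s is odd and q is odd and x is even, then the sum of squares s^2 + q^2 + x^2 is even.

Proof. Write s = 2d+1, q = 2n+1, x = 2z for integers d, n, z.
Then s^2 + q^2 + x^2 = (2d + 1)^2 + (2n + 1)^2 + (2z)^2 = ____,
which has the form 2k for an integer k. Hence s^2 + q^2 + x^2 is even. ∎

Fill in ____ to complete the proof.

2(2d^2 + 2d + 2n^2 + 2n + 2z^2 + 1)

(2d + 1)^2 + (2n + 1)^2 + (2z)^2 = 4d^2 + 4d + 4n^2 + 4n + 4z^2 + 2
= 2(2d^2 + 2d + 2n^2 + 2n + 2z^2 + 1).
Since 2d^2 + 2d + 2n^2 + 2n + 2z^2 + 1 is an integer, the sum of squares is of the form 2k for an integer k.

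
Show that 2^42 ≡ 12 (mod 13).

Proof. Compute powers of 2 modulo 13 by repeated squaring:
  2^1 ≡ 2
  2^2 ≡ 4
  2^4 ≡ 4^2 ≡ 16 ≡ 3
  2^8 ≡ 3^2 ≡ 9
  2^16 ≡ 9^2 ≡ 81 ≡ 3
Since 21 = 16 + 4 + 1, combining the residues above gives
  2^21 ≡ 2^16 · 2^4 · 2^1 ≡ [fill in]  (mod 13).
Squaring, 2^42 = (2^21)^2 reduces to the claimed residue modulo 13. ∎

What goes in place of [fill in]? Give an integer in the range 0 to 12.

5

2^16 · 2^4 · 2^1 ≡ 3 · 3 · 2 = 18.
18 mod 13 = 5, so 2^21 ≡ 5 (mod 13).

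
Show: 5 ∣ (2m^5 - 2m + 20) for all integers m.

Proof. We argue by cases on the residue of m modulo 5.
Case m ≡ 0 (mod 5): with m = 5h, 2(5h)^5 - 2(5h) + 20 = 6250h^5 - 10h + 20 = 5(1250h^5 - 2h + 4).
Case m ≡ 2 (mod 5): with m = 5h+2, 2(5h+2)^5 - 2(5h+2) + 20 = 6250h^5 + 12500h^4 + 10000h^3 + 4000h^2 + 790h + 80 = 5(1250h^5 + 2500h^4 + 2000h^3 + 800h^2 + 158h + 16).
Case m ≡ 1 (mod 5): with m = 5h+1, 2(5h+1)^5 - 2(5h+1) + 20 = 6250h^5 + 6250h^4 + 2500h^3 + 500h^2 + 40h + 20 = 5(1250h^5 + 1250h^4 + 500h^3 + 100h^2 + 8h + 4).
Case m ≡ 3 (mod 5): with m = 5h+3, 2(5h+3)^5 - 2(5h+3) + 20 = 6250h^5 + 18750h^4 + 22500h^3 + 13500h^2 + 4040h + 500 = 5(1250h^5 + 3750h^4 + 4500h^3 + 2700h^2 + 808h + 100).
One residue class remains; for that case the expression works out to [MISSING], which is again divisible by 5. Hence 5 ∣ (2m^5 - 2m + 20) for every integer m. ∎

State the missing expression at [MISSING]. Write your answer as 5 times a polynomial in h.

Only m ≡ 4 (mod 5) is unaccounted for. Put m = 5h+4:
2(5h+4)^5 - 2(5h+4) + 20 expands to 6250h^5 + 25000h^4 + 40000h^3 + 32000h^2 + 12790h + 2060,
and factoring out 5 leaves 5(1250h^5 + 5000h^4 + 8000h^3 + 6400h^2 + 2558h + 412).

5(1250h^5 + 5000h^4 + 8000h^3 + 6400h^2 + 2558h + 412)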